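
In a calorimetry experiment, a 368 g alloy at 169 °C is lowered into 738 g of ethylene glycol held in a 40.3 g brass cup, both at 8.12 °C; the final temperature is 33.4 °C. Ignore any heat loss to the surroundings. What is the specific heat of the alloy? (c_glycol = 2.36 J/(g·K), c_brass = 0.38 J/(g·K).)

c ≈ 0.89 J/(g·K)

Taking heat into each body as positive, Σ m c ΔT = 0:
368×c×(33.4 − 169) + 738×2.36×(33.4 − 8.12) + 40.3×0.38×(33.4 − 8.12) = 0
-49901 c = -44417
c = -44417/-49901 ≈ 0.8901 J/(g·K)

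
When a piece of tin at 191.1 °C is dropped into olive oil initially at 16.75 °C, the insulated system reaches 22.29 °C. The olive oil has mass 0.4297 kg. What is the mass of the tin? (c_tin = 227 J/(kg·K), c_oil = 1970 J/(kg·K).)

m ≈ 0.122 kg

Setting the total heat transfer to zero:
m·227·(22.29 − 191.1) + 0.4297·1970·(22.29 − 16.75) = 0
-38320 m = -4689.7
m = -4689.7/-38320 ≈ 0.1224 kg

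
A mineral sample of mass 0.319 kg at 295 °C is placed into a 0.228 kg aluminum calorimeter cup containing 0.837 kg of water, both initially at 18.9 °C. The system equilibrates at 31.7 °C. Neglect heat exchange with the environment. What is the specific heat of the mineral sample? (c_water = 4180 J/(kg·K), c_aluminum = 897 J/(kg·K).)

c ≈ 564 J/(kg·K)

Taking heat into each body as positive, Σ m c ΔT = 0:
0.319·c·(31.7 − 295) + 0.837·4180·(31.7 − 18.9) + 0.228·897·(31.7 − 18.9) = 0
-83.99 c = -47401
c = -47401/-83.99 ≈ 564.3 J/(kg·K)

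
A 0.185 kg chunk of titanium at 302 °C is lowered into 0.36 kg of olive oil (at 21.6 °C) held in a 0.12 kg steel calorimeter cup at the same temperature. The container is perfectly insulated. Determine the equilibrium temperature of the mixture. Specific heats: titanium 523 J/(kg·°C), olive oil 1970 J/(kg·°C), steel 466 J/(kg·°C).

With ΣQ=0 the equilibrium temperature is the m·c-weighted mean:
T_f = (96.75×302 + 709.2×21.6 + 55.92×21.6) / (96.75 + 709.2 + 55.92)
    = 45747 / 861.87 ≈ 53.08 °C

T_f ≈ 53.1 °C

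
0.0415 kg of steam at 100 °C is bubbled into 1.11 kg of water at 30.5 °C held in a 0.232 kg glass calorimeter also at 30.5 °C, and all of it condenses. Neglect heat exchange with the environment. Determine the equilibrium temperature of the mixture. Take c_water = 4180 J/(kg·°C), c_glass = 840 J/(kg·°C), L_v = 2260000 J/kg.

Sum of m c ΔT and latent-heat terms is zero:
latent heat released on condensation: 0.0415×2260000 = 93790; condensed water 100 °C→T: 173.47(T − 100); original water: 4639.8(T − 30.5); cup: 194.88(T − 30.5)
5008.2 T = 93790 + 17347 + 147458 = 258595
T ≈ 51.63 °C (< 100 °C, so full condensation is consistent).

T_f ≈ 51.6 °C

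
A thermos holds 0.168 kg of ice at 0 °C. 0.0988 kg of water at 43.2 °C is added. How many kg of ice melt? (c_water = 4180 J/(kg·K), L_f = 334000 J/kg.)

Water can give up m c ΔT = 0.0988·4180·43.2 = 17841 J before reaching 0 °C.
Fully melting the ice requires m_ice L_f = 0.168·334000 = 56112 J.
Since 17841 < 56112 J, not all the ice melts; equilibrium is at 0 °C.
m_melt = 17841 / L_f = 0.05342 kg.

m_melted ≈ 0.0534 kg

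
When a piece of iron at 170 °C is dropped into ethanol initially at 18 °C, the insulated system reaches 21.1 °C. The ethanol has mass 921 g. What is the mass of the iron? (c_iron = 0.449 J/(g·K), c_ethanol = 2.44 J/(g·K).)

m ≈ 104 g

Taking heat into each body as positive, Σ m c ΔT = 0:
m×0.449×(21.1 − 170) + 921×2.44×(21.1 − 18) = 0
-66.86 m = -6966.4
m = -6966.4/-66.86 ≈ 104.2 g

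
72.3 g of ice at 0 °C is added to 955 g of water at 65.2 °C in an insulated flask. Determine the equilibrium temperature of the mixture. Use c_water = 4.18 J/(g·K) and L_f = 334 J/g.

T_f ≈ 55.0 °C

Conservation of energy gives ΣQ = 0:
latent heat to melt: 72.3×334 = 24148; meltwater 0→T: 72.3×4.18×T = 302.21 T; water cools: 955×4.18×(T − 65.2) = 3991.9(T − 65.2)
4294.1 T = 260272 − 24148 = 236124
T ≈ 54.99 °C (positive, so assuming full melt was valid).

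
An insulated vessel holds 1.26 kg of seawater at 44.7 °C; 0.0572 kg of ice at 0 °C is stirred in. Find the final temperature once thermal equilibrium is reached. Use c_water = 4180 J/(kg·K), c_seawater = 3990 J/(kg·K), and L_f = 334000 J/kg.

Taking heat into each body as positive, Σ m c ΔT = 0:
melt ice: 0.0572×334000 = 19105
  warm the meltwater: 239.1 T
  seawater: 5027.4(T − 44.7)
5266.5 T = 224725 − 19105 = 205620
T ≈ 39.04 °C — above 0 °C, consistent with complete melting.

T_f ≈ 39.0 °C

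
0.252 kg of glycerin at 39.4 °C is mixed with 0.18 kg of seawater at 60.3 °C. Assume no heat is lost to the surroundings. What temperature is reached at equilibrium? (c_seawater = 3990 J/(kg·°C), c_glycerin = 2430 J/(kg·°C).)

T_f ≈ 50.7 °C

Conservation of energy gives ΣQ = 0:
0.18×3990×(T − 60.3) + 0.252×2430×(T − 39.4) = 0
1330.6 T = 67434
T = 67434 / 1330.6 = 50.7 °C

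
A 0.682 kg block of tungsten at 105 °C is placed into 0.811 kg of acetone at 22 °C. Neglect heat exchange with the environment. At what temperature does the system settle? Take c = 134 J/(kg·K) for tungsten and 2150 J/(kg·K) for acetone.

|Q_tungsten| = |Q_acetone|:
0.682×134×(105 − T) = 0.811×2150×(T − 22)
91.39(105 − T) = 1743.7(T − 22)
1835 T = 47956  ⇒  T ≈ 26.13 °C

T_f ≈ 26.1 °C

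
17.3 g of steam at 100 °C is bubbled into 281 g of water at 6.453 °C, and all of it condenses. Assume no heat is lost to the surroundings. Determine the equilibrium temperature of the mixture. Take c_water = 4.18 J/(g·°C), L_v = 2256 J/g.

Taking heat into each body as positive, Σ m c ΔT = 0:
steam→water at 100 °C releases m L_v = 17.3×2256 = 39029
  condensate cools 100→T: 17.3×4.18×(T − 100) = 72.31(T − 100)
  original water: 1174.6(T − 6.453)
1246.9 T = 39029 + 7231.4 + 7579.6 = 53840
T ≈ 43.18 °C (< 100 °C, so full condensation is consistent).

T_f ≈ 43.2 °C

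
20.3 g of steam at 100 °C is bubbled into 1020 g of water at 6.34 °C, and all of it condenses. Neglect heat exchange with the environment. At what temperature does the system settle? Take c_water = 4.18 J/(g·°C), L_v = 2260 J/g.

T_f ≈ 18.7 °C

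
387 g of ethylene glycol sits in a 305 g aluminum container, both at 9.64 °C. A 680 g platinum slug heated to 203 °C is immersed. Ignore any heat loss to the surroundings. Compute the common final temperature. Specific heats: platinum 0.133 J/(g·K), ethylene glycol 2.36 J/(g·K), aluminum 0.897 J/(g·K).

T_f ≈ 23.3 °C

Heat gained plus heat lost sum to zero:
680*0.133*(T − 203) + 387*2.36*(T − 9.64) + 305*0.897*(T − 9.64) = 0
1277.3 T = 29801
T = 29801 / 1277.3 = 23.3 °C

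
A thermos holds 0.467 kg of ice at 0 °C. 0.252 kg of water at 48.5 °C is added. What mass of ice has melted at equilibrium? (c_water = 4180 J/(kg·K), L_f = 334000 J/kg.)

m_melted ≈ 0.153 kg

Cooling the water to 0 °C releases 0.252·4180·48.5 = 51088 J.
Melting all 0.467 kg of ice would need 0.467·334000 = 155978 J.
Since 51088 < 155978 J, not all the ice melts; equilibrium is at 0 °C.
Mass melted = 51088/334000 ≈ 0.153 kg.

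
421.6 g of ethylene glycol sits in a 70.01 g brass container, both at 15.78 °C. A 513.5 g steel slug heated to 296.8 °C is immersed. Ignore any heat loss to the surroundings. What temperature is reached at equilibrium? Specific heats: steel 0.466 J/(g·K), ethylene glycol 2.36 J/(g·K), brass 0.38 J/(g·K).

T_f ≈ 69.1 °C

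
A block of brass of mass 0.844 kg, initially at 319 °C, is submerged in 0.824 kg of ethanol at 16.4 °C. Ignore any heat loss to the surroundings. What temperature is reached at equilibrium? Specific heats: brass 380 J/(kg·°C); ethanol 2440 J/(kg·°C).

Conservation of energy gives ΣQ = 0:
0.844×380×(T − 319) + 0.824×2440×(T − 16.4) = 0
(320.72 + 2010.6) T = 320.72×319 + 2010.6×16.4
T = 135283/2331.3 ≈ 58.03 °C

T_f ≈ 58.0 °C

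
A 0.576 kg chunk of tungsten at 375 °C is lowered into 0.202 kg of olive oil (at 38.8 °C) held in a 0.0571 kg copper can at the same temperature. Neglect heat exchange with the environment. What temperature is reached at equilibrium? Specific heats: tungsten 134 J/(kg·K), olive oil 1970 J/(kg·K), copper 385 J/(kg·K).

T_f ≈ 91.0 °C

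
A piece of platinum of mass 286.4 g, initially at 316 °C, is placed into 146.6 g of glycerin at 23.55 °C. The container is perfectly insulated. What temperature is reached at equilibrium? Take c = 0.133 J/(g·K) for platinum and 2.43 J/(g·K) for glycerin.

T_f ≈ 51.8 °C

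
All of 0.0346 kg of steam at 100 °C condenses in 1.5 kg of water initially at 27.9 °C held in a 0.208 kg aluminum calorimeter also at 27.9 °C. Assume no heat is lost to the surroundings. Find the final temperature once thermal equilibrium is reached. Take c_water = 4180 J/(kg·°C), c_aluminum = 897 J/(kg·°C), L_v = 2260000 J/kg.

Energy conservation, ΣQ = 0:
steam→water at 100 °C releases m L_v = 0.0346·2260000 = 78196; condensed water 100 °C→T: 144.63(T − 100); water warms: 1.5·4180·(T − 27.9) = 6270(T − 27.9); aluminum cup: 0.208·897·(T − 27.9) = 186.58(T − 27.9)
6601.2 T = 78196 + 14463 + 180138 = 272797
T ≈ 41.33 °C (< 100 °C, so full condensation is consistent).

T_f ≈ 41.3 °C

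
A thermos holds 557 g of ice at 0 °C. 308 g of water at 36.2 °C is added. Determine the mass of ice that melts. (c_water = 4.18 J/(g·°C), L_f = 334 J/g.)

Heat available from the water dropping to 0 °C: 308·4.18·36.2 = 46605 J.
To melt every bit of ice: 557·334 = 186038 J.
46605 J < 186038 J, so only part of the ice melts and the system sits at 0 °C.
Mass melted = 46605/334 ≈ 139.5 g.

m_melted ≈ 140 g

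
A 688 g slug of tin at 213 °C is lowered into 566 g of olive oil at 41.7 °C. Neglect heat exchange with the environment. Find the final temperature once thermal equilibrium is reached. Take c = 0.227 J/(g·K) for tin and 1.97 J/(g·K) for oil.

T_f ≈ 62.7 °C

Conservation of energy gives ΣQ = 0:
688·0.227·(T − 213) + 566·1.97·(T − 41.7) = 0
156.18(T − 213) + 1115(T − 41.7) = 0
(156.18 + 1115) T = 156.18·213 + 1115·41.7
T = 79762/1271.2 ≈ 62.75 °C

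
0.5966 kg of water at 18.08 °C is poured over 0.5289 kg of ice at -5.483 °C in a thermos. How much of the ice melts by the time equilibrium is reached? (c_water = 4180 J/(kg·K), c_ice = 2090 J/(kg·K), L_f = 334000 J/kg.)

m_melted ≈ 0.117 kg

Heat available from the water dropping to 0 °C: 0.5966×4180×18.08 = 45088 J.
Warming the ice to 0 °C takes 0.5289×2090×5.483 = 6060.9 J, leaving 39027 J for melting.
Melting all 0.5289 kg of ice would need 0.5289×334000 = 176653 J.
39027 J < 176653 J, so only part of the ice melts and the system sits at 0 °C.
m_melt = 39027 / L_f = 0.1168 kg.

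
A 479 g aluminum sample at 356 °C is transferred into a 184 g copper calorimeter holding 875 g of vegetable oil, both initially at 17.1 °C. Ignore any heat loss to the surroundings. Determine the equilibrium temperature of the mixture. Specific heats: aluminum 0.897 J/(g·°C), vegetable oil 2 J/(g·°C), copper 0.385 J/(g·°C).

T_f ≈ 81.8 °C

Net heat exchanged in the isolated system is zero:
479·0.897·(T − 356) + 875·2·(T − 17.1) + 184·0.385·(T − 17.1) = 0
429.66(T − 356) + 1750(T − 17.1) + 70.84(T − 17.1) = 0
2250.5 T = 184096
T ≈ 81.80 °C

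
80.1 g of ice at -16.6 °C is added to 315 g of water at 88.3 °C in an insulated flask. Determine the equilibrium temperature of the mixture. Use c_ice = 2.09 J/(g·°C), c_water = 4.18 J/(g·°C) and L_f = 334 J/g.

T_f ≈ 52.5 °C

Net heat exchanged in the isolated system is zero:
warm ice to 0 °C: 80.1×2.09×(0 − (-16.6)) = 2779; melt ice: 80.1×334 = 26753; warm the meltwater: 334.82 T; water cools: 315×4.18×(T − 88.3) = 1316.7(T − 88.3)
1651.5 T = 116265 − 29532 = 86732
T ≈ 52.52 °C. Since T > 0 °C, the all-ice-melts assumption holds.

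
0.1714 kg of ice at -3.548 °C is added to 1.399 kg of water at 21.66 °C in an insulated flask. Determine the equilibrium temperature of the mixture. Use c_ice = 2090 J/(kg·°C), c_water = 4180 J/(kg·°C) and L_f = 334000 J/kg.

Energy balance with sensible and latent terms:
ice -3.548→0 °C: 0.1714×2090×3.548 = 1271; fusion: m_ice L_f = 0.1714×334000 = 57248; warm the meltwater: 716.45 T; water: 5847.8(T − 21.66)
6564.3 T = 126664 − 58519 = 68145
T ≈ 10.38 °C. Since T > 0 °C, the all-ice-melts assumption holds.

T_f ≈ 10.4 °C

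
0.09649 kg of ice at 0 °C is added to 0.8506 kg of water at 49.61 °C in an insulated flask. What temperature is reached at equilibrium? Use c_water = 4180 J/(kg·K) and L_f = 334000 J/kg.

T_f ≈ 36.4 °C

Heat gained plus heat lost sum to zero:
melt ice: 0.09649×334000 = 32228
  warm the meltwater: 403.33 T
  water: 3555.5(T − 49.61)
3958.8 T = 176389 − 32228 = 144161
T ≈ 36.42 °C — above 0 °C, consistent with complete melting.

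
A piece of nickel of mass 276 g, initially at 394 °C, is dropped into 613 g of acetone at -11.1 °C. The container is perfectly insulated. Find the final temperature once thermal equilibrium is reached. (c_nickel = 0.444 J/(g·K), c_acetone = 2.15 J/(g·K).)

With ΣQ=0 the equilibrium temperature is the m·c-weighted mean:
T_f = (122.54*394 + 1318*(-11.1)) / (122.54 + 1318)
    = 33653 / 1440.5 ≈ 23.36 °C

T_f ≈ 23.4 °C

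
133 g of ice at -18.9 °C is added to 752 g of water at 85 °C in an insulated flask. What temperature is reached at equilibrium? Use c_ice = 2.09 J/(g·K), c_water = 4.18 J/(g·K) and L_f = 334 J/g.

T_f ≈ 58.8 °C

Sum of m c ΔT and latent-heat terms is zero:
warm ice to 0 °C: 133·2.09·(0 − (-18.9)) = 5253.6
  melt ice: 133·334 = 44422
  warm the meltwater: 555.94 T
  water: 3143.4(T − 85)
3699.3 T = 267186 − 49676 = 217510
T ≈ 58.80 °C — above 0 °C, consistent with complete melting.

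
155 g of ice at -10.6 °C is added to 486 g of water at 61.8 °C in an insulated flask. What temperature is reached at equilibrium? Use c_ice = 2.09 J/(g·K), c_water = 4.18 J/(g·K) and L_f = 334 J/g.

T_f ≈ 26.3 °C

Sum of m c ΔT and latent-heat terms is zero:
ice -10.6→0 °C: 155×2.09×10.6 = 3433.9; melt ice: 155×334 = 51770; warm the meltwater: 647.9 T; water cools: 486×4.18×(T − 61.8) = 2031.5(T − 61.8)
2679.4 T = 125545 − 55204 = 70342
T ≈ 26.25 °C. Since T > 0 °C, the all-ice-melts assumption holds.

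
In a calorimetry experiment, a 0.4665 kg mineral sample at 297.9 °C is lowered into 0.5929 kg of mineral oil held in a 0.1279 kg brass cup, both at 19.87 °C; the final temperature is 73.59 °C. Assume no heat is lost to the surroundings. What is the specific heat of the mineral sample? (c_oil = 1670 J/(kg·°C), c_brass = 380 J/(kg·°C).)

c ≈ 533 J/(kg·°C)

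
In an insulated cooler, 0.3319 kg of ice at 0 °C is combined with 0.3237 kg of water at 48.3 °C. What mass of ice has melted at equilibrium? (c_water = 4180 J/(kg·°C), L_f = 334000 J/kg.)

m_melted ≈ 0.196 kg

Water can give up m c ΔT = 0.3237×4180×48.3 = 65353 J before reaching 0 °C.
To melt every bit of ice: 0.3319×334000 = 110855 J.
That's not enough to melt it all — equilibrium is at 0 °C with ice remaining.
m_melted×334000 = 65353  ⇒  m_melted ≈ 0.1957 kg.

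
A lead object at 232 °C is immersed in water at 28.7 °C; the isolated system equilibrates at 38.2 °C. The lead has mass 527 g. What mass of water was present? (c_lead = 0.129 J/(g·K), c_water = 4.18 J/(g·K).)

Net heat exchanged in the isolated system is zero:
527×0.129×(38.2 − 232) + m×4.18×(38.2 − 28.7) = 0
39.71 m = 13175
m = 13175/39.71 ≈ 331.8 g

m ≈ 332 g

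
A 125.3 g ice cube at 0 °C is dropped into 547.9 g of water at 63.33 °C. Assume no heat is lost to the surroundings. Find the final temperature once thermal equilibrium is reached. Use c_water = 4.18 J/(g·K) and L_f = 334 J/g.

Sum of m c ΔT and latent-heat terms is zero:
fusion: m_ice L_f = 125.3×334 = 41850; meltwater 0→T: 125.3×4.18×T = 523.75 T; water cools: 547.9×4.18×(T − 63.33) = 2290.2(T − 63.33)
2814 T = 145040 − 41850 = 103190
T ≈ 36.67 °C (positive, so assuming full melt was valid).

T_f ≈ 36.7 °C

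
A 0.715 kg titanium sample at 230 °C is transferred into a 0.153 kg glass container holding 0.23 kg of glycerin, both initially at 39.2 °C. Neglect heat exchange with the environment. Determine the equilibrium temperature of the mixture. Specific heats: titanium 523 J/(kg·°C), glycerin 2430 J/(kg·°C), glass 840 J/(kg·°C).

T_f is the heat-capacity-weighted average of the initial temperatures:
T_f = (373.94·230 + 558.9·39.2 + 128.52·39.2) / (373.94 + 558.9 + 128.52)
    = 112954 / 1061.4 ≈ 106.42 °C

T_f ≈ 106.4 °C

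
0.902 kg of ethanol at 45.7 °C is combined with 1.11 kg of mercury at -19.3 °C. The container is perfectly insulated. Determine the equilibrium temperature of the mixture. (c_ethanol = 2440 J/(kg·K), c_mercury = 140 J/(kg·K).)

T_f ≈ 41.4 °C

Setting the total heat transfer to zero:
0.902*2440*(T − 45.7) + 1.11*140*(T − (-19.3)) = 0
2200.9(T − 45.7) + 155.4(T − (-19.3)) = 0
2356.3 T = 97581
T ≈ 41.41 °C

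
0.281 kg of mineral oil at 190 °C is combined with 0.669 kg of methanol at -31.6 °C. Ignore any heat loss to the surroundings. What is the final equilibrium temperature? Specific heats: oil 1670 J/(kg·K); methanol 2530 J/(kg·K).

Conservation of energy gives ΣQ = 0:
0.281·1670·(T − 190) + 0.669·2530·(T − (-31.6)) = 0
469.27(T − 190) + 1692.6(T − (-31.6)) = 0
(469.27 + 1692.6) T = 469.27·190 + 1692.6·(-31.6)
T = 35676 / 2161.8 = 16.5 °C

T_f ≈ 16.5 °C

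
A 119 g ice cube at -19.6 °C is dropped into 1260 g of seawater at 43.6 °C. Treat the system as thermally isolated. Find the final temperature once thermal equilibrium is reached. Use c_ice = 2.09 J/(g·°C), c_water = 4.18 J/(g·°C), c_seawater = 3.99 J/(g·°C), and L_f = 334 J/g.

Taking heat into each body as positive, Σ m c ΔT = 0:
ice -19.6→0 °C: 119·2.09·19.6 = 4874.7; melt ice: 119·334 = 39746; warm the meltwater: 497.42 T; seawater cools: 1260·3.99·(T − 43.6) = 5027.4(T − 43.6)
5524.8 T = 219195 − 44621 = 174574
T ≈ 31.60 °C (positive, so assuming full melt was valid).

T_f ≈ 31.6 °C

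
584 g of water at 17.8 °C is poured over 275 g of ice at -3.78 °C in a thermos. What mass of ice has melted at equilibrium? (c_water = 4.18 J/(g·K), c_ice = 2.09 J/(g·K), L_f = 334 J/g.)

m_melted ≈ 124 g

Water can give up m c ΔT = 584×4.18×17.8 = 43452 J before reaching 0 °C.
Warming the ice to 0 °C takes 275×2.09×3.78 = 2172.6 J, leaving 41279 J for melting.
To melt every bit of ice: 275×334 = 91850 J.
41279 J < 91850 J, so only part of the ice melts and the system sits at 0 °C.
m_melted×334 = 41279  ⇒  m_melted ≈ 123.6 g.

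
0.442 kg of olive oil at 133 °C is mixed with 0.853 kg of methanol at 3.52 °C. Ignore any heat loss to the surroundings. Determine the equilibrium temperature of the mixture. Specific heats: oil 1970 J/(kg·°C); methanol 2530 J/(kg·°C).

T_f ≈ 40.7 °C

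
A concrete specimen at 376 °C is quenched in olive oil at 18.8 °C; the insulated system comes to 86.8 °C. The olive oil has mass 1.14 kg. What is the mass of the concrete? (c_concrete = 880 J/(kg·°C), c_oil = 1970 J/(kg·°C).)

|Q_concrete| = |Q_oil|:
m·880·(376 − 86.8) = 1.14·1970·(86.8 − 18.8)
254496 m = 152714  ⇒  m ≈ 0.6001 kg

m ≈ 0.6 kg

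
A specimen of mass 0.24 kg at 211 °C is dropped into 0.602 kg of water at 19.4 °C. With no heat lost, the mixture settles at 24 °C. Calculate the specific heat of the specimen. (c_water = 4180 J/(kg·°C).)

c ≈ 258 J/(kg·°C)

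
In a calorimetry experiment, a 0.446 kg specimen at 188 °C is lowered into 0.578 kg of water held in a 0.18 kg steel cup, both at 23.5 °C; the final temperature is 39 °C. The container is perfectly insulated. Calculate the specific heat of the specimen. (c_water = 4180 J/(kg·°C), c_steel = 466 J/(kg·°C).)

Heat gained plus heat lost sum to zero:
0.446·c·(39 − 188) + 0.578·4180·(39 − 23.5) + 0.18·466·(39 − 23.5) = 0
-66.45 c = -38749
c = -38749/-66.45 ≈ 583.1 J/(kg·°C)

c ≈ 583 J/(kg·°C)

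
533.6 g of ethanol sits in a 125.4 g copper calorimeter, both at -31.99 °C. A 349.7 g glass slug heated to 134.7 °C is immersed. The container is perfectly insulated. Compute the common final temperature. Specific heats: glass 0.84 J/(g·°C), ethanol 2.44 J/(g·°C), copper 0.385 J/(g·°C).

Setting the total heat transfer to zero:
349.7*0.84*(T − 134.7) + 533.6*2.44*(T − (-31.99)) + 125.4*0.385*(T − (-31.99)) = 0
293.75(T − 134.7) + 1302(T − (-31.99)) + 48.28(T − (-31.99)) = 0
(293.75 + 1302 + 48.28) T = 293.75*134.7 + 1302*(-31.99) + 48.28*(-31.99)
T = -3627.1 / 1644 = -2.21 °C

T_f ≈ -2.2 °C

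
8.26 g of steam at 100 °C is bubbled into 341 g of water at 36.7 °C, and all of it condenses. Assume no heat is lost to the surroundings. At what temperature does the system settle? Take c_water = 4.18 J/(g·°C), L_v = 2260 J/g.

Net heat exchanged in the isolated system is zero:
steam→water at 100 °C releases m L_v = 8.26×2260 = 18668; condensed water 100 °C→T: 34.53(T − 100); original water: 1425.4(T − 36.7)
1459.9 T = 18668 + 3452.7 + 52311 = 74432
T ≈ 50.98 °C — below 100 °C, confirming all the steam condensed.

T_f ≈ 51.0 °C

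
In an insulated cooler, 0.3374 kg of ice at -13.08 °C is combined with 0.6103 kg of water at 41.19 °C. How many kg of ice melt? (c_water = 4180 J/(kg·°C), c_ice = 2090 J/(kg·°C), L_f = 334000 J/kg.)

m_melted ≈ 0.287 kg

Heat available from the water dropping to 0 °C: 0.6103×4180×41.19 = 105078 J.
Of that, 0.3374×2090×13.08 = 9223.6 J goes to bring the ice to 0 °C, leaving 95854 J.
Melting all 0.3374 kg of ice would need 0.3374×334000 = 112692 J.
That's not enough to melt it all — equilibrium is at 0 °C with ice remaining.
m_melted×334000 = 95854  ⇒  m_melted ≈ 0.287 kg.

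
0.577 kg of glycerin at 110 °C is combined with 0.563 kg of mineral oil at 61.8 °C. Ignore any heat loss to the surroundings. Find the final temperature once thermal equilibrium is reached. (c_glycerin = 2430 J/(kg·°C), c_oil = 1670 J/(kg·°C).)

T_f ≈ 90.7 °C

Energy conservation, ΣQ = 0:
0.577*2430*(T − 110) + 0.563*1670*(T − 61.8) = 0
1402.1(T − 110) + 940.21(T − 61.8) = 0
2342.3 T = 212337
T = 212337 / 2342.3 = 90.7 °C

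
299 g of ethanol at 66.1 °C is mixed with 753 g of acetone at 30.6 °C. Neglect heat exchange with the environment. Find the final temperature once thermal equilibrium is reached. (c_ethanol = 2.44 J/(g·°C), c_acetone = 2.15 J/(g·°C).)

T_f ≈ 41.6 °C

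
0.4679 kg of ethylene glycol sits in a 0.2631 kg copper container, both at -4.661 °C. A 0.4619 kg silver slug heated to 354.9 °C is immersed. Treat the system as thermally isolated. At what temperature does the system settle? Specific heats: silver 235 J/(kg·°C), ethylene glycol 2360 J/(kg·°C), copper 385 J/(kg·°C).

T_f ≈ 25.0 °C

T_f is the heat-capacity-weighted average of the initial temperatures:
T_f = (108.55·354.9 + 1104.2·(-4.661) + 101.29·(-4.661)) / (108.55 + 1104.2 + 101.29)
    = 32904 / 1314.1 ≈ 25.04 °C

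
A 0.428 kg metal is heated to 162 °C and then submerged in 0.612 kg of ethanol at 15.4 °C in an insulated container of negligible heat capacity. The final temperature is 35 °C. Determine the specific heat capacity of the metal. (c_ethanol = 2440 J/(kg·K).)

m_s c (T_s − T_f) = m_ethanol c_ethanol (T_f − T_0):
0.428·c·(162 − 35) = 0.612·2440·(35 − 15.4)
54.36 c = 29268  ⇒  c ≈ 538.5 J/(kg·K)

c ≈ 538 J/(kg·K)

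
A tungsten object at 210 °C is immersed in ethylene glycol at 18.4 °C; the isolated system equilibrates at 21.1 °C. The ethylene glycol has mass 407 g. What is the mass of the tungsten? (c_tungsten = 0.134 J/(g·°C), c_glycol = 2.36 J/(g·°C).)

m ≈ 102 g

|Q_tungsten| = |Q_glycol|:
m×0.134×(210 − 21.1) = 407×2.36×(21.1 − 18.4)
25.31 m = 2593.4  ⇒  m ≈ 102.5 g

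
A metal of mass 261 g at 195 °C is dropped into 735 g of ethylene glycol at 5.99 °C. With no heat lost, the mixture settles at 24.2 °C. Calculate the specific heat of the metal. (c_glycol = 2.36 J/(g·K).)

c ≈ 0.709 J/(g·K)

Setting the total heat transfer to zero:
261·c·(24.2 − 195) + 735·2.36·(24.2 − 5.99) = 0
-44579 c = -31587
c = -31587/-44579 ≈ 0.7086 J/(g·K)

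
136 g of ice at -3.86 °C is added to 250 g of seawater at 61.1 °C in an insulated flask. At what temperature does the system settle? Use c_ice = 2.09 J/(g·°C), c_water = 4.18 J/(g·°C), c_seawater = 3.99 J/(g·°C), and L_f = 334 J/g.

T_f ≈ 9.2 °C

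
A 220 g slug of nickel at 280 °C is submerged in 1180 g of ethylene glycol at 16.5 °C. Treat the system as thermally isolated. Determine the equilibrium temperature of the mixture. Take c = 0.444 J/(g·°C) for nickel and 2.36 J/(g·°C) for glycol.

T_f ≈ 25.4 °C

T_f = Σ m_i c_i T_i / Σ m_i c_i:
T_f = (97.68*280 + 2784.8*16.5) / (97.68 + 2784.8)
    = 73300 / 2882.5 ≈ 25.43 °C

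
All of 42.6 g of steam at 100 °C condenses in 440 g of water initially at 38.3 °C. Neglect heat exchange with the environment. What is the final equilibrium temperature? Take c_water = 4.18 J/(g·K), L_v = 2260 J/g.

T_f ≈ 91.5 °C

Energy balance with sensible and latent terms:
steam→water at 100 °C releases m L_v = 42.6·2260 = 96276; condensed water 100 °C→T: 178.07(T − 100); original water: 1839.2(T − 38.3)
2017.3 T = 96276 + 17807 + 70441 = 184524
T ≈ 91.47 °C, under the boiling point, so the assumption holds.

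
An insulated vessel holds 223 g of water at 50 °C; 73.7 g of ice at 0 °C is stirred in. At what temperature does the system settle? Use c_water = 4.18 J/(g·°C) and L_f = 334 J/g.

Heat gained plus heat lost sum to zero:
melt ice: 73.7×334 = 24616
  warm the meltwater: 308.07 T
  water: 932.14(T − 50)
1240.2 T = 46607 − 24616 = 21991
T ≈ 17.73 °C — above 0 °C, consistent with complete melting.

T_f ≈ 17.7 °C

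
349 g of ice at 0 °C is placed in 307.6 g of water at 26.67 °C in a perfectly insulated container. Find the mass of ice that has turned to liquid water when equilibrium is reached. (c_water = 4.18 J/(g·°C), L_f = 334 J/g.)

m_melted ≈ 103 g

Water can give up m c ΔT = 307.6·4.18·26.67 = 34291 J before reaching 0 °C.
To melt every bit of ice: 349·334 = 116566 J.
That's not enough to melt it all — equilibrium is at 0 °C with ice remaining.
Mass melted = 34291/334 ≈ 102.7 g.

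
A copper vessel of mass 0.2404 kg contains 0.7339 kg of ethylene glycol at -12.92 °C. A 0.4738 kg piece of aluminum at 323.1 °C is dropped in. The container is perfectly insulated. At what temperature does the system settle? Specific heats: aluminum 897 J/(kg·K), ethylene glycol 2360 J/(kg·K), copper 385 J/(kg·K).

Conservation of energy gives ΣQ = 0:
0.4738*897*(T − 323.1) + 0.7339*2360*(T − (-12.92)) + 0.2404*385*(T − (-12.92)) = 0
425(T − 323.1) + 1732(T − (-12.92)) + 92.55(T − (-12.92)) = 0
2249.6 T = 113744
T = 113744/2249.6 ≈ 50.56 °C

T_f ≈ 50.6 °C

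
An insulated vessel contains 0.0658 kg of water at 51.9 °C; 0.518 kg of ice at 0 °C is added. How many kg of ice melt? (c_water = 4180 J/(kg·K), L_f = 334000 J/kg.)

m_melted ≈ 0.0427 kg

Cooling the water to 0 °C releases 0.0658·4180·51.9 = 14275 J.
To melt every bit of ice: 0.518·334000 = 173012 J.
That's not enough to melt it all — equilibrium is at 0 °C with ice remaining.
m_melt = 14275 / L_f = 0.04274 kg.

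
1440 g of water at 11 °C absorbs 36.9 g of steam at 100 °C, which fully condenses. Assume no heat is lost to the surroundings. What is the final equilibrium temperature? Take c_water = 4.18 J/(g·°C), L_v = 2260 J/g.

Let T be the final temperature. ΣQ_i = 0:
latent heat released on condensation: 36.9·2260 = 83394; condensate cools 100→T: 36.9·4.18·(T − 100) = 154.24(T − 100); water warms: 1440·4.18·(T − 11) = 6019.2(T − 11)
6173.4 T = 83394 + 15424 + 66211 = 165029
T ≈ 26.73 °C (< 100 °C, so full condensation is consistent).

T_f ≈ 26.7 °C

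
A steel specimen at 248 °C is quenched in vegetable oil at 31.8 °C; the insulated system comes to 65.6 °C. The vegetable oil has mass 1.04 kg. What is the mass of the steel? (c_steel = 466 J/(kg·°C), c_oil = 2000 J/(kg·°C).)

m ≈ 0.827 kg

Heat lost by the steel = heat gained by the oil:
m·466·(248 − 65.6) = 1.04·2000·(65.6 − 31.8)
84998 m = 70304  ⇒  m ≈ 0.8271 kg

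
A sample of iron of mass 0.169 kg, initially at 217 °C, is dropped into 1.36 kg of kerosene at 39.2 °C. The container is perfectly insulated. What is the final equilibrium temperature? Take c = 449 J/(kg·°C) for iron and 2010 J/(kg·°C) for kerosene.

T_f is the heat-capacity-weighted average of the initial temperatures:
T_f = (75.88×217 + 2733.6×39.2) / (75.88 + 2733.6)
    = 123623 / 2809.5 ≈ 44.00 °C

T_f ≈ 44.0 °C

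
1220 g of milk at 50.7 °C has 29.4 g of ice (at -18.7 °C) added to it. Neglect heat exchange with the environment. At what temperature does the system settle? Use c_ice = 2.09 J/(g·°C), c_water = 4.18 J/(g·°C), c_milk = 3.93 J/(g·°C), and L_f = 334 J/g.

T_f ≈ 47.2 °C

Heat gained plus heat lost sum to zero:
ice -18.7→0 °C: 29.4×2.09×18.7 = 1149
  fusion: m_ice L_f = 29.4×334 = 9819.6
  meltwater 0→T: 29.4×4.18×T = 122.89 T
  milk cools: 1220×3.93×(T − 50.7) = 4794.6(T − 50.7)
4917.5 T = 243086 − 10969 = 232118
T ≈ 47.20 °C. Since T > 0 °C, the all-ice-melts assumption holds.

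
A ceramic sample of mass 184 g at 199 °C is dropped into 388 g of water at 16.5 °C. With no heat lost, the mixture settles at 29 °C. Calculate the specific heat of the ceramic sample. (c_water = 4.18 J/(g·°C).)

c ≈ 0.648 J/(g·°C)

m_s c (T_s − T_f) = m_water c_water (T_f − T_0):
184×c×(199 − 29) = 388×4.18×(29 − 16.5)
31280 c = 20273  ⇒  c ≈ 0.6481 J/(g·°C)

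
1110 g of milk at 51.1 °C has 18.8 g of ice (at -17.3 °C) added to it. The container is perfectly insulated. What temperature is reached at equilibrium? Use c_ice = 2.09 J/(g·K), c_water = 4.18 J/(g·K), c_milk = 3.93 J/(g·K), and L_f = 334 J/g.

T_f ≈ 48.6 °C

Taking heat into each body as positive, Σ m c ΔT = 0:
warm ice to 0 °C: 18.8×2.09×(0 − (-17.3)) = 679.75
  latent heat to melt: 18.8×334 = 6279.2
  meltwater 0→T: 18.8×4.18×T = 78.58 T
  milk cools: 1110×3.93×(T − 51.1) = 4362.3(T − 51.1)
4440.9 T = 222914 − 6959 = 215955
T ≈ 48.63 °C. Since T > 0 °C, the all-ice-melts assumption holds.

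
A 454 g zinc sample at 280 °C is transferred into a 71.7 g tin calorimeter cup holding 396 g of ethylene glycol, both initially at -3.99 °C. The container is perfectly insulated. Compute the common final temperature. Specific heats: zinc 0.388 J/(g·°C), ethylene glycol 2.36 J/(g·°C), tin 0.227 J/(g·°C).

T_f ≈ 40.4 °C

Let T be the final temperature. ΣQ_i = 0:
454*0.388*(T − 280) + 396*2.36*(T − (-3.99)) + 71.7*0.227*(T − (-3.99)) = 0
1127 T = 45529
T ≈ 40.40 °C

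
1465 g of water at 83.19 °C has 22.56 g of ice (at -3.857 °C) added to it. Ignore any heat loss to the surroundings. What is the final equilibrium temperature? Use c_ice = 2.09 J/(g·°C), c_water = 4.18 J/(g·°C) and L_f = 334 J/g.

T_f ≈ 80.7 °C

Conservation of energy gives ΣQ = 0:
warm ice to 0 °C: 22.56×2.09×(0 − (-3.857)) = 181.86; melt ice: 22.56×334 = 7535; meltwater 0→T: 22.56×4.18×T = 94.3 T; water cools: 1465×4.18×(T − 83.19) = 6123.7(T − 83.19)
6218 T = 509431 − 7716.9 = 501714
T ≈ 80.69 °C. Since T > 0 °C, the all-ice-melts assumption holds.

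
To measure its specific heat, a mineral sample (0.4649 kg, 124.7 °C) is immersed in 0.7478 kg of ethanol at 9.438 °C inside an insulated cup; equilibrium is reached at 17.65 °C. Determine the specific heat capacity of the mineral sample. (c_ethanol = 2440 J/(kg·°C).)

Taking heat into each body as positive, Σ m c ΔT = 0:
0.4649×c×(17.65 − 124.7) + 0.7478×2440×(17.65 − 9.438) = 0
-49.77 c = -14984
c = -14984/-49.77 ≈ 301.1 J/(kg·°C)

c ≈ 301 J/(kg·°C)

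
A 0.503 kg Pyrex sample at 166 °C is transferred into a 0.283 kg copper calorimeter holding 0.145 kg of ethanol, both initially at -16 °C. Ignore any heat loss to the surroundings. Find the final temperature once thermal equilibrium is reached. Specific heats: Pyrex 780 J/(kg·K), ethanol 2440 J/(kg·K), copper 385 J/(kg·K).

Energy conservation, ΣQ = 0:
0.503×780×(T − 166) + 0.145×2440×(T − (-16)) + 0.283×385×(T − (-16)) = 0
392.34(T − 166) + 353.8(T − (-16)) + 108.95(T − (-16)) = 0
855.09 T = 57724
T = 57724/855.09 ≈ 67.51 °C

T_f ≈ 67.5 °C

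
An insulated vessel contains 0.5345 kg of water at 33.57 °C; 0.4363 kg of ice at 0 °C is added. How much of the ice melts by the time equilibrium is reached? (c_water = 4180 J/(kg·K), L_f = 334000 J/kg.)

m_melted ≈ 0.225 kg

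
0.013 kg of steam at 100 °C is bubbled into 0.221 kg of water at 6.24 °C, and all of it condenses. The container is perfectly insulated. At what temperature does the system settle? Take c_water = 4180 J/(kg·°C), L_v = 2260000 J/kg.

T_f ≈ 41.5 °C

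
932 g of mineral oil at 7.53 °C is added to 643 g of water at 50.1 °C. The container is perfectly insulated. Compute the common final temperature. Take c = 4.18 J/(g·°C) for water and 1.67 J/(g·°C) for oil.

T_f ≈ 34.5 °C

With ΣQ=0 the equilibrium temperature is the m·c-weighted mean:
T_f = (2687.7×50.1 + 1556.4×7.53) / (2687.7 + 1556.4)
    = 146376 / 4244.2 ≈ 34.49 °C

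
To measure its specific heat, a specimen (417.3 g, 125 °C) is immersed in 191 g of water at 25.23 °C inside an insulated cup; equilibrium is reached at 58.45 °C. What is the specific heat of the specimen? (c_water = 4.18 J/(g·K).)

Setting the total heat transfer to zero:
417.3·c·(58.45 − 125) + 191·4.18·(58.45 − 25.23) = 0
-27771 c = -26522
c = -26522/-27771 ≈ 0.955 J/(g·K)

c ≈ 0.955 J/(g·K)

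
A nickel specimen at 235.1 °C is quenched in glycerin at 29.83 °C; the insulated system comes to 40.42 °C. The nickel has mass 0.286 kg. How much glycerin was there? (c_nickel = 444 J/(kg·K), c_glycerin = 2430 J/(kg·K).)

|Q_nickel| = |Q_glycerin|:
0.286×444×(235.1 − 40.42) = m×2430×(40.42 − 29.83)
25734 m = 24721  ⇒  m ≈ 0.9607 kg

m ≈ 0.961 kg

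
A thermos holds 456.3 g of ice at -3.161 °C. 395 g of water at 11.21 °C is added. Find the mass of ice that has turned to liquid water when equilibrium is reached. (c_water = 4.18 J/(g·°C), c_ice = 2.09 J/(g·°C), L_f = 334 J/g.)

m_melted ≈ 46.4 g

Water can give up m c ΔT = 395·4.18·11.21 = 18509 J before reaching 0 °C.
Warming the ice to 0 °C takes 456.3·2.09·3.161 = 3014.5 J, leaving 15494 J for melting.
Fully melting the ice requires m_ice L_f = 456.3·334 = 152404 J.
That's not enough to melt it all — equilibrium is at 0 °C with ice remaining.
m_melt = 15494 / L_f = 46.39 g.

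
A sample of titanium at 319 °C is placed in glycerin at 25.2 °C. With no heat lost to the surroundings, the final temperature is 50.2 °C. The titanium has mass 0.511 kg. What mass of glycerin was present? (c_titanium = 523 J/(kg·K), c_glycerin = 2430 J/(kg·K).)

Taking heat into each body as positive, Σ m c ΔT = 0:
0.511×523×(50.2 − 319) + m×2430×(50.2 − 25.2) = 0
60750 m = 71838
m = 71838/60750 ≈ 1.183 kg

m ≈ 1.18 kg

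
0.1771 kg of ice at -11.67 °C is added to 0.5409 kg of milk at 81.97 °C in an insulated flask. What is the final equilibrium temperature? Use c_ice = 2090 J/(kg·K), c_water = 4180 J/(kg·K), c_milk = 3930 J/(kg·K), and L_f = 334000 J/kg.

Let T be the final temperature. ΣQ_i = 0:
warm ice to 0 °C: 0.1771·2090·(0 − (-11.67)) = 4319.5; melt ice: 0.1771·334000 = 59151; warm the meltwater: 740.28 T; milk: 2125.7(T − 81.97)
2866 T = 174247 − 63471 = 110776
T ≈ 38.65 °C. Since T > 0 °C, the all-ice-melts assumption holds.

T_f ≈ 38.7 °C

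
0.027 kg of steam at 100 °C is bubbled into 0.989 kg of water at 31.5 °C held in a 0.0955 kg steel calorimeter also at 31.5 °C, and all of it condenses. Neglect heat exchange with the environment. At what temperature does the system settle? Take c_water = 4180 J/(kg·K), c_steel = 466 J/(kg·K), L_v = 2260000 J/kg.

T_f ≈ 47.5 °C

Net heat exchanged in the isolated system is zero:
condense steam: −0.027·2260000 = −61020
  condensed water 100 °C→T: 112.86(T − 100)
  original water: 4134(T − 31.5)
  steel cup: 0.0955·466·(T − 31.5) = 44.5(T − 31.5)
4291.4 T = 61020 + 11286 + 131623 = 203929
T ≈ 47.52 °C, under the boiling point, so the assumption holds.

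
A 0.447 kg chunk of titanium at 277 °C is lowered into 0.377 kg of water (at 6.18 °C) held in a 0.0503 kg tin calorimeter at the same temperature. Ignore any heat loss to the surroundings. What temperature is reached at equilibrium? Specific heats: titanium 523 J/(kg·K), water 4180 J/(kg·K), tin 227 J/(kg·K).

Taking heat into each body as positive, Σ m c ΔT = 0:
0.447*523*(T − 277) + 0.377*4180*(T − 6.18) + 0.0503*227*(T − 6.18) = 0
233.78(T − 277) + 1575.9(T − 6.18) + 11.42(T − 6.18) = 0
1821.1 T = 74567
T = 74567/1821.1 ≈ 40.95 °C

T_f ≈ 40.9 °C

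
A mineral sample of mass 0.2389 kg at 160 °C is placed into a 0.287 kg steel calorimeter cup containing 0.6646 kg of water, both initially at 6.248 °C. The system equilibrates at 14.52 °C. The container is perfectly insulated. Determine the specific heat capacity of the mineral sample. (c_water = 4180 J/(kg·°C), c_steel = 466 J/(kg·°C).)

Conservation of energy gives ΣQ = 0:
0.2389·c·(14.52 − 160) + 0.6646·4180·(14.52 − 6.248) + 0.287·466·(14.52 − 6.248) = 0
-34.76 c = -24086
c = -24086/-34.76 ≈ 693 J/(kg·°C)

c ≈ 693 J/(kg·°C)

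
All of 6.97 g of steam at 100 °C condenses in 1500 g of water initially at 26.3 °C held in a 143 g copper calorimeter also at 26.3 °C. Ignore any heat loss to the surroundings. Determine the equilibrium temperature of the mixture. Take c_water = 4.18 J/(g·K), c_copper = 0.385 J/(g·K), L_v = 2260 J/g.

T_f ≈ 29.1 °C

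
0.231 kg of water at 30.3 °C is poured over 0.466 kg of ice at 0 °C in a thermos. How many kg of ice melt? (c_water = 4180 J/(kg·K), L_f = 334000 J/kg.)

m_melted ≈ 0.0876 kg

Heat available from the water dropping to 0 °C: 0.231·4180·30.3 = 29257 J.
Fully melting the ice requires m_ice L_f = 0.466·334000 = 155644 J.
Since 29257 < 155644 J, not all the ice melts; equilibrium is at 0 °C.
Mass melted = 29257/334000 ≈ 0.0876 kg.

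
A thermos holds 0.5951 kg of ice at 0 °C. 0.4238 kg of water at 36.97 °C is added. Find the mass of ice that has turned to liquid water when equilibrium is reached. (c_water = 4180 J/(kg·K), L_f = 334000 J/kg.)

m_melted ≈ 0.196 kg

Cooling the water to 0 °C releases 0.4238·4180·36.97 = 65492 J.
Melting all 0.5951 kg of ice would need 0.5951·334000 = 198763 J.
65492 J < 198763 J, so only part of the ice melts and the system sits at 0 °C.
Mass melted = 65492/334000 ≈ 0.1961 kg.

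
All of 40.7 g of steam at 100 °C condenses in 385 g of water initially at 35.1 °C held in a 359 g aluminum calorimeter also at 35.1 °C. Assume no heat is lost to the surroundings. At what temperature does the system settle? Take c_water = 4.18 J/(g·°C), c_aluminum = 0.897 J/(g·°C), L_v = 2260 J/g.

Taking heat into each body as positive, Σ m c ΔT = 0:
steam→water at 100 °C releases m L_v = 40.7·2260 = 91982; condensed water 100 °C→T: 170.13(T − 100); water warms: 385·4.18·(T − 35.1) = 1609.3(T − 35.1); cup: 322.02(T − 35.1)
2101.4 T = 91982 + 17013 + 67789 = 176784
T ≈ 84.12 °C — below 100 °C, confirming all the steam condensed.

T_f ≈ 84.1 °C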